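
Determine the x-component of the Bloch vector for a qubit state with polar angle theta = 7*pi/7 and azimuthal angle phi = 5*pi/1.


theta = 3.1416, phi = 15.7080
r_x = sin(theta)*cos(phi) = 0.0000 * -1.0000
r_x = 0.0000

0.0000


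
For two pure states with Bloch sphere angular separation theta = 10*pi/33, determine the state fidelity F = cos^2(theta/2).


For states separated by angle theta on Bloch sphere:
F = cos^2(theta/2)
theta = 10*pi/33 = 0.9520
theta/2 = 0.4760
cos(theta/2) = 0.8888
F = 0.7900

0.7900


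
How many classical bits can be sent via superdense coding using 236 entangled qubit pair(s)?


Superdense coding allows 2 classical bits per shared entangled pair.
236 pair(s) -> 2 * 236 = 472 classical bits

472


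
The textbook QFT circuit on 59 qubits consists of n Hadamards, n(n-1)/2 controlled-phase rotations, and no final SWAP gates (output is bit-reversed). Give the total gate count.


Hadamard gates: 59
Controlled rotations: n*(n-1)/2 = 59*58/2 = 1711
SWAP gates: 0 (omitted)
Total = 59 + 1711
= 1770

1770


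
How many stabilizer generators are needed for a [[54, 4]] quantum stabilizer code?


For an [[n,k]] stabilizer code:
Number of stabilizer generators = n - k
= 54 - 4
= 50

50


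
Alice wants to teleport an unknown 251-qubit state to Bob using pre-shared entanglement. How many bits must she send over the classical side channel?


Quantum teleportation requires 2 classical bits per qubit teleported.
251 qubit(s) -> 2 * 251 = 502 classical bits

502


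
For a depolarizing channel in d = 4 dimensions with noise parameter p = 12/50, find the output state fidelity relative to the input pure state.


F = (1-p) + p/d
= (1 - 0.2400) + 0.2400/4
= 0.7600 + 0.0600
= 0.8200

0.8200


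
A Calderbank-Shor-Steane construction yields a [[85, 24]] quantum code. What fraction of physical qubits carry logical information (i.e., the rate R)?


Code rate R = k/n
= 24/85
= 0.2824

0.2824


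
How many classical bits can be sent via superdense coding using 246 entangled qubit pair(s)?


Superdense coding allows 2 classical bits per shared entangled pair.
246 pair(s) -> 2 * 246 = 492 classical bits

492


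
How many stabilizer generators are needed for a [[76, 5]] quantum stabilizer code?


For an [[n,k]] stabilizer code:
Number of stabilizer generators = n - k
= 76 - 5
= 71

71


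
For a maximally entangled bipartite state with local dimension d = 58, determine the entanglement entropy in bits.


For a maximally entangled state in d x d:
S = log2(d) = log2(58)
= 5.8580

5.8580


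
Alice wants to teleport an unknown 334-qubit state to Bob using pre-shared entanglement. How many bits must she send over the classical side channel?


Quantum teleportation requires 2 classical bits per qubit teleported.
334 qubit(s) -> 2 * 334 = 668 classical bits

668


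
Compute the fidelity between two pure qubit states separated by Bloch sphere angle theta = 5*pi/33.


For states separated by angle theta on Bloch sphere:
F = cos^2(theta/2)
theta = 5*pi/33 = 0.4760
theta/2 = 0.2380
cos(theta/2) = 0.9718
F = 0.9444

0.9444


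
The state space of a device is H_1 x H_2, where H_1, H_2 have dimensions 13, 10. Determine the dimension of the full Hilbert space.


dim(H_1 x H_2) = 13 * 10
= 130

130


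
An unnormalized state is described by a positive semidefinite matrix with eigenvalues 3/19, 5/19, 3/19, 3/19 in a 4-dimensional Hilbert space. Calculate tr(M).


tr(M) = sum of eigenvalues
= 3/19 + 5/19 + 3/19 + 3/19
= 14/19
= 0.7368

0.7368


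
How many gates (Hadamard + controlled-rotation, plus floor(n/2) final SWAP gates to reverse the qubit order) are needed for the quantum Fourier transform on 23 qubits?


Hadamard gates: 23
Controlled rotations: n*(n-1)/2 = 23*22/2 = 253
SWAP gates: floor(n/2) = floor(23/2) = 11
Total = 23 + 253 + 11
= 287

287


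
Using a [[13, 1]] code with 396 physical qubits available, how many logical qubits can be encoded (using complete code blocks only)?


Each code block uses 13 physical qubits for 1 logical qubit(s).
Number of complete blocks = floor(396 / 13) = 30
Logical qubits = 30 * 1
= 30

30


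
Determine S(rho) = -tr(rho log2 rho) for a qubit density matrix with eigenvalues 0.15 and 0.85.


S = -p*log2(p) - (1-p)*log2(1-p)
p = 0.1500, 1-p = 0.8500
= -0.1500 * log2(0.1500) - 0.8500 * log2(0.8500)
= -(-0.4105) - (-0.1993)
= 0.6098

0.6098


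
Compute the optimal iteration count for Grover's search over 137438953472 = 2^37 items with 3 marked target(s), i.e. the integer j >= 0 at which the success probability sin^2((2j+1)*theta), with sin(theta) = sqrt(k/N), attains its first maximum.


After j Grover iterations the success probability is P(j) = sin^2((2j+1)*theta), where sin(theta) = sqrt(k/N).
N = 2^37 = 137438953472, k = 3
sin(theta) = sqrt(k/N) = 4.672030912e-06
theta = arcsin(sqrt(k/N)) = 4.672030912e-06 rad
P(j) reaches its first maximum when (2j+1)*theta is as close as possible to pi/2, i.e. j = round(pi/(4*theta) - 1/2).
pi/(4*theta) - 1/2 = 168105.8713
(For comparison, the common estimate pi/4 * sqrt(N/k) = 168106.3713; the exact maximiser is used here.)
Optimal iterations = 168106

168106


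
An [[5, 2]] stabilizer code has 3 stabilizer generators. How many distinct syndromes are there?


Each stabilizer generator gives a binary (+1 or -1) measurement outcome.
With 3 independent generators:
Total syndromes = 2^3
= 8

8


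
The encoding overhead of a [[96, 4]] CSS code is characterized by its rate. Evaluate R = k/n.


Code rate R = k/n
= 4/96
= 0.0417

0.0417


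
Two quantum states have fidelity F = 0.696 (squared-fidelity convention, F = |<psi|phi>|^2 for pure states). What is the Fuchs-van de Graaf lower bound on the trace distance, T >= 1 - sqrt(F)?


Fuchs-van de Graaf (squared-fidelity convention): 1 - sqrt(F) <= T <= sqrt(1 - F).
Lower bound: T >= 1 - sqrt(F)
sqrt(F) = sqrt(0.696) = 0.8343
T >= 1 - 0.8343
T >= 0.1657

0.1657


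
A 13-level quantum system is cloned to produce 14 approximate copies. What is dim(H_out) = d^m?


Output space = H^(tensor 14) where dim(H) = 13
dim = 13^14
= 169 (after 2 factors)
= 2197 (after 3 factors)
= 28561 (after 4 factors)
= 371293 (after 5 factors)
= 4826809 (after 6 factors)
= 62748517 (after 7 factors)
= 815730721 (after 8 factors)
= 10604499373 (after 9 factors)
= 137858491849 (after 10 factors)
= 1792160394037 (after 11 factors)
= 23298085122481 (after 12 factors)
= 302875106592253 (after 13 factors)
= 3937376385699289 (after 14 factors)
= 3937376385699289

3937376385699289


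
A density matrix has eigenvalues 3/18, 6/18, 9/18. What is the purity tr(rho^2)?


tr(rho^2) = sum of eigenvalues squared
= (3/18)^2 + (6/18)^2 + (9/18)^2
= (9 + 36 + 81) / 324
= 126/324
= 0.3889

0.3889


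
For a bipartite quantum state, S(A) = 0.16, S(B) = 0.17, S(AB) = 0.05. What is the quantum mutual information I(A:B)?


I(A:B) = S(A) + S(B) - S(AB)
= 0.16 + 0.17 - 0.05
= 0.2800

0.2800


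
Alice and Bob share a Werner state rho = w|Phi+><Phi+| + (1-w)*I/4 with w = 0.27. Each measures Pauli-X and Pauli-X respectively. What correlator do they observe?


|Phi+> = (|00> + |11>)/sqrt(2)
For the pure Bell state, <X_A X_B> = +1 (Bell-state Pauli correlator).
The maximally-mixed part I/4 has tr(I/4 * P tensor P) = 0 for any traceless Pauli P.
So <X_A X_B>_rho = w * (+1) + (1 - w) * 0
= 0.27 * (+1)
= 0.2700

0.2700


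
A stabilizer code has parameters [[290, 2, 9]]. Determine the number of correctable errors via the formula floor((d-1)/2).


Code parameters: [[290, 2, 9]], distance d = 9.
Number of correctable errors = floor((d-1)/2)
= floor((9 - 1)/2)
= floor(8/2)
= 4

4


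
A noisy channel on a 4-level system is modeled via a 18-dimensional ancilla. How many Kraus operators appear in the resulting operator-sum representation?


Tracing out the environment in an orthonormal basis {|i>_E} gives Kraus operators K_i = <i|_E U |0>_E.
Number of Kraus operators = dim(H_env) = d_env
= 18

18


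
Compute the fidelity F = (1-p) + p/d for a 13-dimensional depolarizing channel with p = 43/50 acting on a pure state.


F = (1-p) + p/d
= (1 - 0.8600) + 0.8600/13
= 0.1400 + 0.0662
= 0.2062

0.2062


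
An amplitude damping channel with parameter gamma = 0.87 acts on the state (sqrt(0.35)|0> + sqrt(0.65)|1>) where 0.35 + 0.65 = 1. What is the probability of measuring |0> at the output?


For amplitude damping with parameter gamma on state sqrt(a)|0> + sqrt(b)|1>:
alpha^2 = 0.35, beta^2 = 0.65
P(|0>) = alpha^2 + gamma * beta^2
= 0.35 + 0.87 * 0.65
= 0.35 + 0.5655
= 0.9155

0.9155


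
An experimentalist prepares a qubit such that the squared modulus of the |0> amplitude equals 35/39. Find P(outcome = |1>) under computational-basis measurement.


|alpha|^2 = 35/39 = 0.8974
|beta|^2 = 1 - 35/39 = 4/39 = 0.1026
P(|1>) = |beta|^2 = 0.1026

0.1026


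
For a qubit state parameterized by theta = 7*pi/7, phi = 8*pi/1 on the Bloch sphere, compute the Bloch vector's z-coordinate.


theta = 3.1416, phi = 25.1327
r_z = cos(theta) = -1.0000

-1.0000


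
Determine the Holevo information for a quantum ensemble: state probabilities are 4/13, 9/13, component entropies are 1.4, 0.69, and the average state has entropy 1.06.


chi = S(rho) - sum_i p_i * S(rho_i)
Weighted entropy = 4/13 * 1.4 + 9/13 * 0.69
= 0.9085
chi = 1.06 - 0.9085
= 0.1515

0.1515


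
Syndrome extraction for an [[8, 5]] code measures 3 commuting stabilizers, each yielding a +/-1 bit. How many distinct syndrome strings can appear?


Each stabilizer generator gives a binary (+1 or -1) measurement outcome.
With 3 independent generators:
Total syndromes = 2^3
= 8

8


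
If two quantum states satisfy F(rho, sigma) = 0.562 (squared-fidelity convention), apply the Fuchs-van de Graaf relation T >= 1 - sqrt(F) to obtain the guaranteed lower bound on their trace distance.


Fuchs-van de Graaf (squared-fidelity convention): 1 - sqrt(F) <= T <= sqrt(1 - F).
Lower bound: T >= 1 - sqrt(F)
sqrt(F) = sqrt(0.562) = 0.7497
T >= 1 - 0.7497
T >= 0.2503

0.2503


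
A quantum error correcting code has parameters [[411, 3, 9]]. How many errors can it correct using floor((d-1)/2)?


Code parameters: [[411, 3, 9]], distance d = 9.
Number of correctable errors = floor((d-1)/2)
= floor((9 - 1)/2)
= floor(8/2)
= 4

4


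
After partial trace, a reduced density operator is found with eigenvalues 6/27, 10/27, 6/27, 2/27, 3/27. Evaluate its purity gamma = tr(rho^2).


tr(rho^2) = sum of eigenvalues squared
= (6/27)^2 + (10/27)^2 + (6/27)^2 + (2/27)^2 + (3/27)^2
= (36 + 100 + 36 + 4 + 9) / 729
= 185/729
= 0.2538

0.2538


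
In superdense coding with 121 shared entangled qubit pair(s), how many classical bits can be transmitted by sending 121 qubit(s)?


Superdense coding allows 2 classical bits per shared entangled pair.
121 pair(s) -> 2 * 121 = 242 classical bits

242


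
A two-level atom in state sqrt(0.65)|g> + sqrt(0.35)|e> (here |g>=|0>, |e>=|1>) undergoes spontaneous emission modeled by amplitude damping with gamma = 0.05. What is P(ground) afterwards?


For amplitude damping with parameter gamma on state sqrt(a)|0> + sqrt(b)|1>:
alpha^2 = 0.65, beta^2 = 0.35
P(|0>) = alpha^2 + gamma * beta^2
= 0.65 + 0.05 * 0.35
= 0.65 + 0.0175
= 0.6675

0.6675


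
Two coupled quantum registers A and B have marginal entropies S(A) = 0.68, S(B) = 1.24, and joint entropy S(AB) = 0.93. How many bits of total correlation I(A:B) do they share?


I(A:B) = S(A) + S(B) - S(AB)
= 0.68 + 1.24 - 0.93
= 0.9900

0.9900


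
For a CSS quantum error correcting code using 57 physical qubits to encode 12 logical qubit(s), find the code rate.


Code rate R = k/n
= 12/57
= 0.2105

0.2105


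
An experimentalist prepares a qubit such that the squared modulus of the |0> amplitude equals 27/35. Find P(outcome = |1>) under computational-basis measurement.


|alpha|^2 = 27/35 = 0.7714
|beta|^2 = 1 - 27/35 = 8/35 = 0.2286
P(|1>) = |beta|^2 = 0.2286

0.2286


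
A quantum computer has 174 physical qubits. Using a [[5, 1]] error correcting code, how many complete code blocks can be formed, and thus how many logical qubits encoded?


Each code block uses 5 physical qubits for 1 logical qubit(s).
Number of complete blocks = floor(174 / 5) = 34
Logical qubits = 34 * 1
= 34

34


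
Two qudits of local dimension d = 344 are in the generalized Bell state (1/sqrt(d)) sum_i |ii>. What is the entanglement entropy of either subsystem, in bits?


For a maximally entangled state in d x d:
S = log2(d) = log2(344)
= 8.4263

8.4263


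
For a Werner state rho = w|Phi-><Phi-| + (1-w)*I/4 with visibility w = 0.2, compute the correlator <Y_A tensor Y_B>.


|Phi-> = (|00> - |11>)/sqrt(2)
For the pure Bell state, <Y_A Y_B> = +1 (Bell-state Pauli correlator).
The maximally-mixed part I/4 has tr(I/4 * P tensor P) = 0 for any traceless Pauli P.
So <Y_A Y_B>_rho = w * (+1) + (1 - w) * 0
= 0.2 * (+1)
= 0.2000

0.2000


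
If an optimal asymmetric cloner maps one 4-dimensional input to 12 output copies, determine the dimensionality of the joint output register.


Output space = H^(tensor 12) where dim(H) = 4
dim = 4^12
= 16 (after 2 factors)
= 64 (after 3 factors)
= 256 (after 4 factors)
= 1024 (after 5 factors)
= 4096 (after 6 factors)
= 16384 (after 7 factors)
= 65536 (after 8 factors)
= 262144 (after 9 factors)
= 1048576 (after 10 factors)
= 4194304 (after 11 factors)
= 16777216 (after 12 factors)
= 16777216

16777216


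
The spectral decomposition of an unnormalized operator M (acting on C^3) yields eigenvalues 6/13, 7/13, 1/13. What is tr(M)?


tr(M) = sum of eigenvalues
= 6/13 + 7/13 + 1/13
= 14/13
= 1.0769

1.0769


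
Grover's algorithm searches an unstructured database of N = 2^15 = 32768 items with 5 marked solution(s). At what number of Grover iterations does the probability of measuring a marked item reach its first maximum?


After j Grover iterations the success probability is P(j) = sin^2((2j+1)*theta), where sin(theta) = sqrt(k/N).
N = 2^15 = 32768, k = 5
sin(theta) = sqrt(k/N) = 0.01235264711
theta = arcsin(sqrt(k/N)) = 0.01235296128 rad
P(j) reaches its first maximum when (2j+1)*theta is as close as possible to pi/2, i.e. j = round(pi/(4*theta) - 1/2).
pi/(4*theta) - 1/2 = 63.0797
(For comparison, the common estimate pi/4 * sqrt(N/k) = 63.5814; the exact maximiser is used here.)
Optimal iterations = 63

63


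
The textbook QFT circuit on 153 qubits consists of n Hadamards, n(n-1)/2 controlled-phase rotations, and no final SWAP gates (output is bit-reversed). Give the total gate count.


Hadamard gates: 153
Controlled rotations: n*(n-1)/2 = 153*152/2 = 11628
SWAP gates: 0 (omitted)
Total = 153 + 11628
= 11781

11781


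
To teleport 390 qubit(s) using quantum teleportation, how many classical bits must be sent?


Quantum teleportation requires 2 classical bits per qubit teleported.
390 qubit(s) -> 2 * 390 = 780 classical bits

780


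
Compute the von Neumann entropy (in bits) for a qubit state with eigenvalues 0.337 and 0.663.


S = -p*log2(p) - (1-p)*log2(1-p)
p = 0.3370, 1-p = 0.6630
= -0.3370 * log2(0.3370) - 0.6630 * log2(0.6630)
= -(-0.5288) - (-0.3931)
= 0.9219

0.9219


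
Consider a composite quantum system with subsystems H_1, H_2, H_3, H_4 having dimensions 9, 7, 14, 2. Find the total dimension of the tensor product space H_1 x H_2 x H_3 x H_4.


dim(H_1 x H_2 x H_3 x H_4) = 9 * 7 * 14 * 2
= 63 * 14 * 2
= 882 * 2
= 1764

1764


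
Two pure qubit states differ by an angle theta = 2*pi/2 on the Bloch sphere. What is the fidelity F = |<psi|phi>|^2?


For states separated by angle theta on Bloch sphere:
F = cos^2(theta/2)
theta = 2*pi/2 = 3.1416
theta/2 = 1.5708
cos(theta/2) = 0.0000
F = 0.0000

0.0000


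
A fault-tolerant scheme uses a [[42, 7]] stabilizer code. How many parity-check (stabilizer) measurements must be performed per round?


For an [[n,k]] stabilizer code:
Number of stabilizer generators = n - k
= 42 - 7
= 35

35


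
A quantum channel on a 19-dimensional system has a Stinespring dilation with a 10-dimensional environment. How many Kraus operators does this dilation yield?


Tracing out the environment in an orthonormal basis {|i>_E} gives Kraus operators K_i = <i|_E U |0>_E.
Number of Kraus operators = dim(H_env) = d_env
= 10

10


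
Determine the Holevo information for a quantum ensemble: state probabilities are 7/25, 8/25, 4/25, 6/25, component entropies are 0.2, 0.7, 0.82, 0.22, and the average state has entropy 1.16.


chi = S(rho) - sum_i p_i * S(rho_i)
Weighted entropy = 7/25 * 0.2 + 8/25 * 0.7 + 4/25 * 0.82 + 6/25 * 0.22
= 0.4640
chi = 1.16 - 0.4640
= 0.6960

0.6960


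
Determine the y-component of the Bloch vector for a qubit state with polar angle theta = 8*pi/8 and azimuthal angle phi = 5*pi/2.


theta = 3.1416, phi = 7.8540
r_y = sin(theta)*sin(phi) = 0.0000 * 1.0000
r_y = 0.0000

0.0000


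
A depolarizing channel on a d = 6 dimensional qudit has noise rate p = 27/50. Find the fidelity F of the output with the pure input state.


F = (1-p) + p/d
= (1 - 0.5400) + 0.5400/6
= 0.4600 + 0.0900
= 0.5500

0.5500


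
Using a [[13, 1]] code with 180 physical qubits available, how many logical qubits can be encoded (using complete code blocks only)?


Each code block uses 13 physical qubits for 1 logical qubit(s).
Number of complete blocks = floor(180 / 13) = 13
Logical qubits = 13 * 1
= 13

13


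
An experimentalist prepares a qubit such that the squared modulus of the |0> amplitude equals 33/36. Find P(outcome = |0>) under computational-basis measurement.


|alpha|^2 = 33/36 = 0.9167
|beta|^2 = 1 - 33/36 = 3/36 = 0.0833
P(|0>) = |alpha|^2 = 0.9167

0.9167


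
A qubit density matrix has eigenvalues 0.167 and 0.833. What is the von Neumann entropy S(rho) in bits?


S = -p*log2(p) - (1-p)*log2(1-p)
p = 0.1670, 1-p = 0.8330
= -0.1670 * log2(0.1670) - 0.8330 * log2(0.8330)
= -(-0.4312) - (-0.2196)
= 0.6508

0.6508


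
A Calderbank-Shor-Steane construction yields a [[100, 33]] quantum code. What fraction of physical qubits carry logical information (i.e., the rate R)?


Code rate R = k/n
= 33/100
= 0.3300

0.3300


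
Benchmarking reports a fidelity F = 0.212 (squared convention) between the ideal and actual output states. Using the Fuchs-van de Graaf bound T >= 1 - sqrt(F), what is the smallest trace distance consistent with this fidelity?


Fuchs-van de Graaf (squared-fidelity convention): 1 - sqrt(F) <= T <= sqrt(1 - F).
Lower bound: T >= 1 - sqrt(F)
sqrt(F) = sqrt(0.212) = 0.4604
T >= 1 - 0.4604
T >= 0.5396

0.5396


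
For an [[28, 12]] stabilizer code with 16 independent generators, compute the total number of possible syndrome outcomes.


Each stabilizer generator gives a binary (+1 or -1) measurement outcome.
With 16 independent generators:
Total syndromes = 2^16
= 65536

65536


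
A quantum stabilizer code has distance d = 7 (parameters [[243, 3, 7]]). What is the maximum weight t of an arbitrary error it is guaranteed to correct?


Code parameters: [[243, 3, 7]], distance d = 7.
Number of correctable errors = floor((d-1)/2)
= floor((7 - 1)/2)
= floor(6/2)
= 3

3


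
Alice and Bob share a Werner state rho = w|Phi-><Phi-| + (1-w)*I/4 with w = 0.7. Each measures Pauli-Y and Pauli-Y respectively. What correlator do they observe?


|Phi-> = (|00> - |11>)/sqrt(2)
For the pure Bell state, <Y_A Y_B> = +1 (Bell-state Pauli correlator).
The maximally-mixed part I/4 has tr(I/4 * P tensor P) = 0 for any traceless Pauli P.
So <Y_A Y_B>_rho = w * (+1) + (1 - w) * 0
= 0.7 * (+1)
= 0.7000

0.7000


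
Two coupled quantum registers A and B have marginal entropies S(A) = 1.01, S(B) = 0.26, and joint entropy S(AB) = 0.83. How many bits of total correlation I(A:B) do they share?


I(A:B) = S(A) + S(B) - S(AB)
= 1.01 + 0.26 - 0.83
= 0.4400

0.4400


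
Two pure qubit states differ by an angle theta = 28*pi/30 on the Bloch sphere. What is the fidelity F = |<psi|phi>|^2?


For states separated by angle theta on Bloch sphere:
F = cos^2(theta/2)
theta = 28*pi/30 = 2.9322
theta/2 = 1.4661
cos(theta/2) = 0.1045
F = 0.0109

0.0109


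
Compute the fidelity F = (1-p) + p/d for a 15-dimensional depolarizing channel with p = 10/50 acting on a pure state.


F = (1-p) + p/d
= (1 - 0.2000) + 0.2000/15
= 0.8000 + 0.0133
= 0.8133

0.8133


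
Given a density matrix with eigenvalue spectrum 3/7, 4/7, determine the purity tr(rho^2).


tr(rho^2) = sum of eigenvalues squared
= (3/7)^2 + (4/7)^2
= (9 + 16) / 49
= 25/49
= 0.5102

0.5102


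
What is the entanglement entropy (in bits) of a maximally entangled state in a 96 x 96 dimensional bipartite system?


For a maximally entangled state in d x d:
S = log2(d) = log2(96)
= 6.5850

6.5850


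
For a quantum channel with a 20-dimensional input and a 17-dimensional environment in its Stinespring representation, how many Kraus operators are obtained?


Tracing out the environment in an orthonormal basis {|i>_E} gives Kraus operators K_i = <i|_E U |0>_E.
Number of Kraus operators = dim(H_env) = d_env
= 17

17


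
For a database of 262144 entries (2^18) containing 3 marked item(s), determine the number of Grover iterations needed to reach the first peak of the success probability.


After j Grover iterations the success probability is P(j) = sin^2((2j+1)*theta), where sin(theta) = sqrt(k/N).
N = 2^18 = 262144, k = 3
sin(theta) = sqrt(k/N) = 0.003382911734
theta = arcsin(sqrt(k/N)) = 0.003382918186 rad
P(j) reaches its first maximum when (2j+1)*theta is as close as possible to pi/2, i.e. j = round(pi/(4*theta) - 1/2).
pi/(4*theta) - 1/2 = 231.6659
(For comparison, the common estimate pi/4 * sqrt(N/k) = 232.1663; the exact maximiser is used here.)
Optimal iterations = 232

232


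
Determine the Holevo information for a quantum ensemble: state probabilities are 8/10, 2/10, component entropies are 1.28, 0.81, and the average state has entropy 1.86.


chi = S(rho) - sum_i p_i * S(rho_i)
Weighted entropy = 8/10 * 1.28 + 2/10 * 0.81
= 1.1860
chi = 1.86 - 1.1860
= 0.6740

0.6740


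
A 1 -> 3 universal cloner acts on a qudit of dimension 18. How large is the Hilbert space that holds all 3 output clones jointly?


Output space = H^(tensor 3) where dim(H) = 18
dim = 18^3
= 324 (after 2 factors)
= 5832 (after 3 factors)
= 5832

5832


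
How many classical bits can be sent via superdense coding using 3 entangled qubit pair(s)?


Superdense coding allows 2 classical bits per shared entangled pair.
3 pair(s) -> 2 * 3 = 6 classical bits

6


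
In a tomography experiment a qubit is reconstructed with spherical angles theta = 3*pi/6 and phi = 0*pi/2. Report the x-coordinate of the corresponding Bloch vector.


theta = 1.5708, phi = 0.0000
r_x = sin(theta)*cos(phi) = 1.0000 * 1.0000
r_x = 1.0000

1.0000


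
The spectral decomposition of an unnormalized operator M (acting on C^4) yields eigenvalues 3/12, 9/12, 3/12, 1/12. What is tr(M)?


tr(M) = sum of eigenvalues
= 3/12 + 9/12 + 3/12 + 1/12
= 16/12
= 1.3333

1.3333


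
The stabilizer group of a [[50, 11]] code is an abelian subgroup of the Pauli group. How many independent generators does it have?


For an [[n,k]] stabilizer code:
Number of stabilizer generators = n - k
= 50 - 11
= 39

39


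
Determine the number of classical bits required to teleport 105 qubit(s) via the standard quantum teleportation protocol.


Quantum teleportation requires 2 classical bits per qubit teleported.
105 qubit(s) -> 2 * 105 = 210 classical bits

210


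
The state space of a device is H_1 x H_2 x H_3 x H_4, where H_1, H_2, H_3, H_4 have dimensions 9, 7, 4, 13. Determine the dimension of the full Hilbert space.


dim(H_1 x H_2 x H_3 x H_4) = 9 * 7 * 4 * 13
= 63 * 4 * 13
= 252 * 13
= 3276

3276


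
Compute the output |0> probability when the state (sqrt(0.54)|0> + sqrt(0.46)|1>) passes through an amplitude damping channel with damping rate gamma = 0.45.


For amplitude damping with parameter gamma on state sqrt(a)|0> + sqrt(b)|1>:
alpha^2 = 0.54, beta^2 = 0.46
P(|0>) = alpha^2 + gamma * beta^2
= 0.54 + 0.45 * 0.46
= 0.54 + 0.2070
= 0.7470

0.7470


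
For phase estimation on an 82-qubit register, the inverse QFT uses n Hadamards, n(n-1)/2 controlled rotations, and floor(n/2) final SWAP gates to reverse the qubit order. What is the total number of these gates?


Hadamard gates: 82
Controlled rotations: n*(n-1)/2 = 82*81/2 = 3321
SWAP gates: floor(n/2) = floor(82/2) = 41
Total = 82 + 3321 + 41
= 3444

3444


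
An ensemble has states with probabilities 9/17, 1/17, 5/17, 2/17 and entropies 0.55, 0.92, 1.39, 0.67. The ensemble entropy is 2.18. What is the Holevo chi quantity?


chi = S(rho) - sum_i p_i * S(rho_i)
Weighted entropy = 9/17 * 0.55 + 1/17 * 0.92 + 5/17 * 1.39 + 2/17 * 0.67
= 0.8329
chi = 2.18 - 0.8329
= 1.3471

1.3471


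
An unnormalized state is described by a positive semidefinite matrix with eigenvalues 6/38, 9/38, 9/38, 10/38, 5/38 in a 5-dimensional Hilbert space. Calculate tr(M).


tr(M) = sum of eigenvalues
= 6/38 + 9/38 + 9/38 + 10/38 + 5/38
= 39/38
= 1.0263

1.0263


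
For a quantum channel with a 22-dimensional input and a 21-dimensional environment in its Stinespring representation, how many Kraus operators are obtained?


Tracing out the environment in an orthonormal basis {|i>_E} gives Kraus operators K_i = <i|_E U |0>_E.
Number of Kraus operators = dim(H_env) = d_env
= 21

21


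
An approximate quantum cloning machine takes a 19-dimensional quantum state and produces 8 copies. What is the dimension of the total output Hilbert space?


Output space = H^(tensor 8) where dim(H) = 19
dim = 19^8
= 361 (after 2 factors)
= 6859 (after 3 factors)
= 130321 (after 4 factors)
= 2476099 (after 5 factors)
= 47045881 (after 6 factors)
= 893871739 (after 7 factors)
= 16983563041 (after 8 factors)
= 16983563041

16983563041


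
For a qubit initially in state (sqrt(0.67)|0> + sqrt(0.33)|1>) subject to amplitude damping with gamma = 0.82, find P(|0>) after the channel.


For amplitude damping with parameter gamma on state sqrt(a)|0> + sqrt(b)|1>:
alpha^2 = 0.67, beta^2 = 0.33
P(|0>) = alpha^2 + gamma * beta^2
= 0.67 + 0.82 * 0.33
= 0.67 + 0.2706
= 0.9406

0.9406


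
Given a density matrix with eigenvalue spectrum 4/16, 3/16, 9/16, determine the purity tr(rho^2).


tr(rho^2) = sum of eigenvalues squared
= (4/16)^2 + (3/16)^2 + (9/16)^2
= (16 + 9 + 81) / 256
= 106/256
= 0.4141

0.4141


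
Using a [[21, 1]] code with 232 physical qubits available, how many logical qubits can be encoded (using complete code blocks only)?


Each code block uses 21 physical qubits for 1 logical qubit(s).
Number of complete blocks = floor(232 / 21) = 11
Logical qubits = 11 * 1
= 11

11


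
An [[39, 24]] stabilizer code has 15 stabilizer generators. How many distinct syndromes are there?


Each stabilizer generator gives a binary (+1 or -1) measurement outcome.
With 15 independent generators:
Total syndromes = 2^15
= 32768

32768


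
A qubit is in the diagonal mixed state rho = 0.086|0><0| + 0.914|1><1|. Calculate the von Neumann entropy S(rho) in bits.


S = -p*log2(p) - (1-p)*log2(1-p)
p = 0.0860, 1-p = 0.9140
= -0.0860 * log2(0.0860) - 0.9140 * log2(0.9140)
= -(-0.3044) - (-0.1186)
= 0.4230

0.4230


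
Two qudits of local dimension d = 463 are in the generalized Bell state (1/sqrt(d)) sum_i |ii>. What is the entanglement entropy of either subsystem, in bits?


For a maximally entangled state in d x d:
S = log2(d) = log2(463)
= 8.8549

8.8549


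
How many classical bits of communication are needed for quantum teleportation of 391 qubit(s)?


Quantum teleportation requires 2 classical bits per qubit teleported.
391 qubit(s) -> 2 * 391 = 782 classical bits

782


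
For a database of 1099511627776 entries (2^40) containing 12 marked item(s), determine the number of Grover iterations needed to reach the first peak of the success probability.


After j Grover iterations the success probability is P(j) = sin^2((2j+1)*theta), where sin(theta) = sqrt(k/N).
N = 2^40 = 1099511627776, k = 12
sin(theta) = sqrt(k/N) = 3.30362474e-06
theta = arcsin(sqrt(k/N)) = 3.30362474e-06 rad
P(j) reaches its first maximum when (2j+1)*theta is as close as possible to pi/2, i.e. j = round(pi/(4*theta) - 1/2).
pi/(4*theta) - 1/2 = 237737.8103
(For comparison, the common estimate pi/4 * sqrt(N/k) = 237738.3103; the exact maximiser is used here.)
Optimal iterations = 237738

237738


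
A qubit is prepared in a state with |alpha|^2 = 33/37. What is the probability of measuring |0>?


|alpha|^2 = 33/37 = 0.8919
|beta|^2 = 1 - 33/37 = 4/37 = 0.1081
P(|0>) = |alpha|^2 = 0.8919

0.8919


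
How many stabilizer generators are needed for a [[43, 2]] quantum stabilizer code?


For an [[n,k]] stabilizer code:
Number of stabilizer generators = n - k
= 43 - 2
= 41

41


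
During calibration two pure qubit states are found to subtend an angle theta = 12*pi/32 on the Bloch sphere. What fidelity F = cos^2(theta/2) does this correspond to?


For states separated by angle theta on Bloch sphere:
F = cos^2(theta/2)
theta = 12*pi/32 = 1.1781
theta/2 = 0.5890
cos(theta/2) = 0.8315
F = 0.6913

0.6913


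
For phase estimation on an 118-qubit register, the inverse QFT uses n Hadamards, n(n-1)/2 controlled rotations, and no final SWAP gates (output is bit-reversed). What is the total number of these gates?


Hadamard gates: 118
Controlled rotations: n*(n-1)/2 = 118*117/2 = 6903
SWAP gates: 0 (omitted)
Total = 118 + 6903
= 7021

7021


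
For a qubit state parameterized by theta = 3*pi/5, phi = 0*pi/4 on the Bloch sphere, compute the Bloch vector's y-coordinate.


theta = 1.8850, phi = 0.0000
r_y = sin(theta)*sin(phi) = 0.9511 * 0.0000
r_y = 0.0000

0.0000


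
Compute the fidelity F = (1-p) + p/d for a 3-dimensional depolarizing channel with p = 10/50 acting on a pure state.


F = (1-p) + p/d
= (1 - 0.2000) + 0.2000/3
= 0.8000 + 0.0667
= 0.8667

0.8667


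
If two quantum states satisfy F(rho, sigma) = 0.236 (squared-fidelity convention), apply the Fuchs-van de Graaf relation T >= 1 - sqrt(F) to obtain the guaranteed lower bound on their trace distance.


Fuchs-van de Graaf (squared-fidelity convention): 1 - sqrt(F) <= T <= sqrt(1 - F).
Lower bound: T >= 1 - sqrt(F)
sqrt(F) = sqrt(0.236) = 0.4858
T >= 1 - 0.4858
T >= 0.5142

0.5142


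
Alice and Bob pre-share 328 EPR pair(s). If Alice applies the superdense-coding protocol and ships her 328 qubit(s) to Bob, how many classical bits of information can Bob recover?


Superdense coding allows 2 classical bits per shared entangled pair.
328 pair(s) -> 2 * 328 = 656 classical bits

656


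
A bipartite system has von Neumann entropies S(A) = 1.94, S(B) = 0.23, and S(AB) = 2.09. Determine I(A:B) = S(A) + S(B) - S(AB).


I(A:B) = S(A) + S(B) - S(AB)
= 1.94 + 0.23 - 2.09
= 0.0800

0.0800


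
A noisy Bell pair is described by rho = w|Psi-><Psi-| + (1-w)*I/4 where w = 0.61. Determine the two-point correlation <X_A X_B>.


|Psi-> = (|01> - |10>)/sqrt(2)
For the pure Bell state, <X_A X_B> = -1 (Bell-state Pauli correlator).
The maximally-mixed part I/4 has tr(I/4 * P tensor P) = 0 for any traceless Pauli P.
So <X_A X_B>_rho = w * (-1) + (1 - w) * 0
= 0.61 * (-1)
= -0.6100

-0.6100


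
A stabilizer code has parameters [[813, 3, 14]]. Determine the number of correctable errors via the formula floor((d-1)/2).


Code parameters: [[813, 3, 14]], distance d = 14.
Number of correctable errors = floor((d-1)/2)
= floor((14 - 1)/2)
= floor(13/2)
= 6

6


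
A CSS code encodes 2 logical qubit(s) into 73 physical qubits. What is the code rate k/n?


Code rate R = k/n
= 2/73
= 0.0274

0.0274


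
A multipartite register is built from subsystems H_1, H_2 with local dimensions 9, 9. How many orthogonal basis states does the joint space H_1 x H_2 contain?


dim(H_1 x H_2) = 9 * 9
= 81

81


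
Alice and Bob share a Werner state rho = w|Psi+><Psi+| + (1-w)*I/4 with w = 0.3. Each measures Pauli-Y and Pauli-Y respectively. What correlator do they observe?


|Psi+> = (|01> + |10>)/sqrt(2)
For the pure Bell state, <Y_A Y_B> = +1 (Bell-state Pauli correlator).
The maximally-mixed part I/4 has tr(I/4 * P tensor P) = 0 for any traceless Pauli P.
So <Y_A Y_B>_rho = w * (+1) + (1 - w) * 0
= 0.3 * (+1)
= 0.3000

0.3000


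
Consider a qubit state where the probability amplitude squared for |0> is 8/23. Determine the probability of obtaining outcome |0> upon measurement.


|alpha|^2 = 8/23 = 0.3478
|beta|^2 = 1 - 8/23 = 15/23 = 0.6522
P(|0>) = |alpha|^2 = 0.3478

0.3478


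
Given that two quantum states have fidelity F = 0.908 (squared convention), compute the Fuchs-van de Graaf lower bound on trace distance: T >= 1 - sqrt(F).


Fuchs-van de Graaf (squared-fidelity convention): 1 - sqrt(F) <= T <= sqrt(1 - F).
Lower bound: T >= 1 - sqrt(F)
sqrt(F) = sqrt(0.908) = 0.9529
T >= 1 - 0.9529
T >= 0.0471

0.0471


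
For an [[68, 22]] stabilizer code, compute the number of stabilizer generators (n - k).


For an [[n,k]] stabilizer code:
Number of stabilizer generators = n - k
= 68 - 22
= 46

46


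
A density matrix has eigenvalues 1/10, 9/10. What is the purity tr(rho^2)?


tr(rho^2) = sum of eigenvalues squared
= (1/10)^2 + (9/10)^2
= (1 + 81) / 100
= 82/100
= 0.8200

0.8200


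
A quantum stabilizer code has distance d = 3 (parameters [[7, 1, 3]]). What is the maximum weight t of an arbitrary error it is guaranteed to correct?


Code parameters: [[7, 1, 3]], distance d = 3.
Number of correctable errors = floor((d-1)/2)
= floor((3 - 1)/2)
= floor(2/2)
= 1

1


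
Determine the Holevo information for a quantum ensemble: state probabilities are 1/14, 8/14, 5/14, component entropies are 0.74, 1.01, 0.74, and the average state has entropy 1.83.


chi = S(rho) - sum_i p_i * S(rho_i)
Weighted entropy = 1/14 * 0.74 + 8/14 * 1.01 + 5/14 * 0.74
= 0.8943
chi = 1.83 - 0.8943
= 0.9357

0.9357


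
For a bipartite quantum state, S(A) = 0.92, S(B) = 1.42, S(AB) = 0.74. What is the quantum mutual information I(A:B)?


I(A:B) = S(A) + S(B) - S(AB)
= 0.92 + 1.42 - 0.74
= 1.6000

1.6000


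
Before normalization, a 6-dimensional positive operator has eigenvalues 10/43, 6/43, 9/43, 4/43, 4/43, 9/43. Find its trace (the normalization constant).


tr(M) = sum of eigenvalues
= 10/43 + 6/43 + 9/43 + 4/43 + 4/43 + 9/43
= 42/43
= 0.9767

0.9767


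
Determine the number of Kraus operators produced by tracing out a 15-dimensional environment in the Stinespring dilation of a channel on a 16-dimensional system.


Tracing out the environment in an orthonormal basis {|i>_E} gives Kraus operators K_i = <i|_E U |0>_E.
Number of Kraus operators = dim(H_env) = d_env
= 15

15


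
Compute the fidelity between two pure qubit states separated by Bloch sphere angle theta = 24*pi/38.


For states separated by angle theta on Bloch sphere:
F = cos^2(theta/2)
theta = 24*pi/38 = 1.9842
theta/2 = 0.9921
cos(theta/2) = 0.5469
F = 0.2992

0.2992


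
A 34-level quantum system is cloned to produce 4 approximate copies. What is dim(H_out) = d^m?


Output space = H^(tensor 4) where dim(H) = 34
dim = 34^4
= 1156 (after 2 factors)
= 39304 (after 3 factors)
= 1336336 (after 4 factors)
= 1336336

1336336


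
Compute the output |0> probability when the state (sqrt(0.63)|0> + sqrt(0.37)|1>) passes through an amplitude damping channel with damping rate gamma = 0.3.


For amplitude damping with parameter gamma on state sqrt(a)|0> + sqrt(b)|1>:
alpha^2 = 0.63, beta^2 = 0.37
P(|0>) = alpha^2 + gamma * beta^2
= 0.63 + 0.3 * 0.37
= 0.63 + 0.1110
= 0.7410

0.7410


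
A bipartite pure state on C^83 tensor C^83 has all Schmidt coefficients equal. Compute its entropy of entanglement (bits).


For a maximally entangled state in d x d:
S = log2(d) = log2(83)
= 6.3750

6.3750


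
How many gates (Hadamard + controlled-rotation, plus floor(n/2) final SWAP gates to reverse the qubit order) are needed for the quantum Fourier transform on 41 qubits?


Hadamard gates: 41
Controlled rotations: n*(n-1)/2 = 41*40/2 = 820
SWAP gates: floor(n/2) = floor(41/2) = 20
Total = 41 + 820 + 20
= 881

881


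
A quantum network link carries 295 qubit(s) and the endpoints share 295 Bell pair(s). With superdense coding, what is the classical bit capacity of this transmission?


Superdense coding allows 2 classical bits per shared entangled pair.
295 pair(s) -> 2 * 295 = 590 classical bits

590


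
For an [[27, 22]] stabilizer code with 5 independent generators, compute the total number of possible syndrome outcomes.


Each stabilizer generator gives a binary (+1 or -1) measurement outcome.
With 5 independent generators:
Total syndromes = 2^5
= 32

32


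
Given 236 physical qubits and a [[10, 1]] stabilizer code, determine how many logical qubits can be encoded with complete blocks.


Each code block uses 10 physical qubits for 1 logical qubit(s).
Number of complete blocks = floor(236 / 10) = 23
Logical qubits = 23 * 1
= 23

23


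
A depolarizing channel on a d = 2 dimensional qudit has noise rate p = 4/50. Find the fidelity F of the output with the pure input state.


F = (1-p) + p/d
= (1 - 0.0800) + 0.0800/2
= 0.9200 + 0.0400
= 0.9600

0.9600


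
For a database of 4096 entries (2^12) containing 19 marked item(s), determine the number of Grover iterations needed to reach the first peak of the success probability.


After j Grover iterations the success probability is P(j) = sin^2((2j+1)*theta), where sin(theta) = sqrt(k/N).
N = 2^12 = 4096, k = 19
sin(theta) = sqrt(k/N) = 0.06810779599
theta = arcsin(sqrt(k/N)) = 0.06816056116 rad
P(j) reaches its first maximum when (2j+1)*theta is as close as possible to pi/2, i.e. j = round(pi/(4*theta) - 1/2).
pi/(4*theta) - 1/2 = 11.0228
(For comparison, the common estimate pi/4 * sqrt(N/k) = 11.5317; the exact maximiser is used here.)
Optimal iterations = 11

11


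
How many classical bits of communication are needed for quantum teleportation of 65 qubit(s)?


Quantum teleportation requires 2 classical bits per qubit teleported.
65 qubit(s) -> 2 * 65 = 130 classical bits

130


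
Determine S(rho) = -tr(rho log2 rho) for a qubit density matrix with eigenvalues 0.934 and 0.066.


S = -p*log2(p) - (1-p)*log2(1-p)
p = 0.9340, 1-p = 0.0660
= -0.9340 * log2(0.9340) - 0.0660 * log2(0.0660)
= -(-0.0920) - (-0.2588)
= 0.3508

0.3508


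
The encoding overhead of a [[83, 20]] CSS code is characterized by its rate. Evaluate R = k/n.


Code rate R = k/n
= 20/83
= 0.2410

0.2410


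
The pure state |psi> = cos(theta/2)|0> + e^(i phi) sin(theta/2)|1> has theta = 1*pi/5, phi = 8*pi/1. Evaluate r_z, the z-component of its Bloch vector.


theta = 0.6283, phi = 25.1327
r_z = cos(theta) = 0.8090

0.8090


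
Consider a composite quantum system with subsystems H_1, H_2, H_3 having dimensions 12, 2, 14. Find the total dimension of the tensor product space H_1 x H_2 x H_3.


dim(H_1 x H_2 x H_3) = 12 * 2 * 14
= 24 * 14
= 336

336


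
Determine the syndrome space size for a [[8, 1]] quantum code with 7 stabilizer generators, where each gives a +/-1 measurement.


Each stabilizer generator gives a binary (+1 or -1) measurement outcome.
With 7 independent generators:
Total syndromes = 2^7
= 128

128


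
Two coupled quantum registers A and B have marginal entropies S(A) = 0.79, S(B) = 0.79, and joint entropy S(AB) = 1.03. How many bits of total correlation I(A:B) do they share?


I(A:B) = S(A) + S(B) - S(AB)
= 0.79 + 0.79 - 1.03
= 0.5500

0.5500


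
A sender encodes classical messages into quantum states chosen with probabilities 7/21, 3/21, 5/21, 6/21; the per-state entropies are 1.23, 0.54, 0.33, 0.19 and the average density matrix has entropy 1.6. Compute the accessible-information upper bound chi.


chi = S(rho) - sum_i p_i * S(rho_i)
Weighted entropy = 7/21 * 1.23 + 3/21 * 0.54 + 5/21 * 0.33 + 6/21 * 0.19
= 0.6200
chi = 1.6 - 0.6200
= 0.9800

0.9800
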